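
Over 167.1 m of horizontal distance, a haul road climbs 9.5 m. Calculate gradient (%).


Formula: Gradient = rise / run * 100
Gradient = 9.5 / 167.1 * 100 = 5.7%

5.7


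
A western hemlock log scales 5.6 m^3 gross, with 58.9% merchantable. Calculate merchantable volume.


Formula: MV = V_total * (merchantable_pct / 100)
Merchantable fraction = 58.9% / 100 = 0.589
MV = 5.6 m^3 * 0.589 = 3.298 m^3

3.298


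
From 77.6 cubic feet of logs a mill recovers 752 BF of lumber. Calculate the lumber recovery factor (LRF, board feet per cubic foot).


Formula: LRF = Lumber Output (BF) / Log Input (ft^3)
LRF = 752 BF / 77.6 ft^3
LRF = 9.69 BF/ft^3

9.69


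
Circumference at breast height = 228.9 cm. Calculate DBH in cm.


Formula: DBH = C / pi
DBH = 228.9 / pi
pi = 3.14159...
DBH = 72.9 cm

72.9


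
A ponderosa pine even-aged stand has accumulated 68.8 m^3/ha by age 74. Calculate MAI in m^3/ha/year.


Formula: MAI = Total Volume / Stand Age
MAI = 68.8 m^3/ha / 74 years
MAI = 0.93 m^3/ha/year

0.93


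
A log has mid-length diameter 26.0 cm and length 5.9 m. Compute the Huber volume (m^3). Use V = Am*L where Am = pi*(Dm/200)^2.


Huber: V = Am * L,  Am = pi*(Dm/200)^2
Am = pi*(26.0/200)^2 = 0.053093 m^2
V = 0.053093*5.9 = 0.3132 m^3

0.3132


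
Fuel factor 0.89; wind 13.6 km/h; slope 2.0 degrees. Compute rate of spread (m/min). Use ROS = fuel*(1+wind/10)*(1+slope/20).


Formula: ROS = fuel * (1 + wind/10) * (1 + slope/20)
Wind factor = 1 + 13.6/10 = 2.36
Slope factor = 1 + 2.0/20 = 1.1
ROS = 0.89 * 2.36 * 1.1 = 2.31 m/min

2.31


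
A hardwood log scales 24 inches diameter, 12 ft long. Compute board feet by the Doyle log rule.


Doyle: BF = (D - 4)^2 * L / 16
Adjusted diameter = 24 - 4 = 20 in
(D-4)^2 = 20^2 = 400
BF = 400 * 12 / 16 = 300 BF

300


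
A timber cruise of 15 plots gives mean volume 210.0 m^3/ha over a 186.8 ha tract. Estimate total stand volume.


Formula: Total Volume = Mean Volume per ha * Total Area
Total Volume = 210.0 m^3/ha * 186.8 ha
Total Volume = 39228 m^3

39228


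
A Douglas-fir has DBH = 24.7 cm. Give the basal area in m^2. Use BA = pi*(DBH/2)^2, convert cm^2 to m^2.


Formula: BA = pi * (DBH/2)^2 / 10000  (cm^2 to m^2)
Radius = DBH/2 = 24.7/2 = 12.35 cm
BA = pi * 12.35^2 / 10000
   = 479.1636 cm^2 / 10000
   = 0.0479 m^2

0.0479


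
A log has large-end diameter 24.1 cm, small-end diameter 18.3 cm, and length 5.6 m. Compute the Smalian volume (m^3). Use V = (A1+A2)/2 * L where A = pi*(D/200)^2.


Smalian: V = (A1 + A2)/2 * L,  A = pi*(D/200)^2
A1 = pi*(24.1/200)^2 = 0.045617 m^2
A2 = pi*(18.3/200)^2 = 0.026302 m^2
V = (0.045617+0.026302)/2*5.6 = 0.2014 m^3

0.2014


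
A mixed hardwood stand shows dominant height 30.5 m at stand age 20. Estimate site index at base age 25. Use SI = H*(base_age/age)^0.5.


Formula: SI = H_dom * (base_age / age)^0.5
Age ratio = 25 / 20 = 1.25
sqrt(age_ratio) = 1.11803
SI = 30.5 * 1.11803 = 34.1 m

34.1


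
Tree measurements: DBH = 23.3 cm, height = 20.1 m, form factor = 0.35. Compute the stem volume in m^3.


Formula: V = pi * (DBH/200)^2 * H * ff
Radius = DBH/200 = 23.3/200 = 0.1165 m
Radius^2 = 0.1165^2 = 0.01357225 m^2
V = pi * 0.01357225 * 20.1 * 0.35
V = 0.3 m^3

0.3


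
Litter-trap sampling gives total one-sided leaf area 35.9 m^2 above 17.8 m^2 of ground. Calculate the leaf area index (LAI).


Formula: LAI = total leaf area / ground area  (dimensionless)
LAI = 35.9 m^2 / 17.8 m^2
LAI = 2.02

2.02


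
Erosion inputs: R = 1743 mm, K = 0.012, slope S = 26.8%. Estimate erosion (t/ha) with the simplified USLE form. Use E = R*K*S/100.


Formula: E = R * K * S / 100  (simplified USLE)
R * K = 1743 * 0.012 = 20.916
E = 20.916 * 26.8 / 100 = 5.61 t/ha

5.61


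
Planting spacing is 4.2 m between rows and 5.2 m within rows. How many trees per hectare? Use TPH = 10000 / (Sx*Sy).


Formula: TPH = 10000 m^2/ha / (spacing_x * spacing_y)
Area per tree = 4.2 m * 5.2 m = 21.84 m^2
TPH = 10000 / 21.84 = 458 trees/ha

458


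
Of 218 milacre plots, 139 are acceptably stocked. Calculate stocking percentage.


Formula: Stocking % = stocked plots / total plots * 100
Stocking = 139 / 218 * 100
Stocking = 0.6376 * 100 = 63.8%

63.8


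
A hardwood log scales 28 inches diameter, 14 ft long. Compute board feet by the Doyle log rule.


Doyle: BF = (D - 4)^2 * L / 16
Adjusted diameter = 28 - 4 = 24 in
(D-4)^2 = 24^2 = 576
BF = 576 * 14 / 16 = 504 BF

504


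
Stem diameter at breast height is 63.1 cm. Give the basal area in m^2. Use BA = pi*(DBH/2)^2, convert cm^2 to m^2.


Formula: BA = pi * (DBH/2)^2 / 10000  (cm^2 to m^2)
Radius = DBH/2 = 63.1/2 = 31.55 cm
BA = pi * 31.55^2 / 10000
   = 3127.1492 cm^2 / 10000
   = 0.3127 m^2

0.3127


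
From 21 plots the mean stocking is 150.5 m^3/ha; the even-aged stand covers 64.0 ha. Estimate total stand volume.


Formula: Total Volume = Mean Volume per ha * Total Area
Total Volume = 150.5 m^3/ha * 64.0 ha
Total Volume = 9632 m^3

9632


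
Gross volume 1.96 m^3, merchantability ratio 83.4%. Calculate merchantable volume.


Formula: MV = V_total * (merchantable_pct / 100)
Merchantable fraction = 83.4% / 100 = 0.834
MV = 1.96 m^3 * 0.834 = 1.635 m^3

1.635


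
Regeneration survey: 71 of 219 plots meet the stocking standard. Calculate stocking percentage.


Formula: Stocking % = stocked plots / total plots * 100
Stocking = 71 / 219 * 100
Stocking = 0.3242 * 100 = 32.4%

32.4


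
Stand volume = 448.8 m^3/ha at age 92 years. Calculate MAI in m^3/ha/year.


Formula: MAI = Total Volume / Stand Age
MAI = 448.8 m^3/ha / 92 years
MAI = 4.88 m^3/ha/year

4.88


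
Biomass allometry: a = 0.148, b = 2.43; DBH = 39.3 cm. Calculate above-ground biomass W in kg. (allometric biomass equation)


Formula: W = a * DBH^b  (allometric power law)
DBH^b = 39.3^2.43 = 7488.139
W = 0.148 * 7488.139 = 1108.2 kg

1108.2


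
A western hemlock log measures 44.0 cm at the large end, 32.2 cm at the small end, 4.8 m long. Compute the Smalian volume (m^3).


Smalian: V = (A1 + A2)/2 * L,  A = pi*(D/200)^2
A1 = pi*(44.0/200)^2 = 0.152053 m^2
A2 = pi*(32.2/200)^2 = 0.081433 m^2
V = (0.152053+0.081433)/2*4.8 = 0.5604 m^3

0.5604


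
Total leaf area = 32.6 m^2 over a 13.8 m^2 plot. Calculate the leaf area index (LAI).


Formula: LAI = total leaf area / ground area  (dimensionless)
LAI = 32.6 m^2 / 13.8 m^2
LAI = 2.36

2.36


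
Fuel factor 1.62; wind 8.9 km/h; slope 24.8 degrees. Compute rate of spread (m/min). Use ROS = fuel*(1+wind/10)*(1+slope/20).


Formula: ROS = fuel * (1 + wind/10) * (1 + slope/20)
Wind factor = 1 + 8.9/10 = 1.89
Slope factor = 1 + 24.8/20 = 2.24
ROS = 1.62 * 1.89 * 2.24 = 6.86 m/min

6.86


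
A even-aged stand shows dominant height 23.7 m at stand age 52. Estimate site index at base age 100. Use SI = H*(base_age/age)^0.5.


Formula: SI = H_dom * (base_age / age)^0.5
Age ratio = 100 / 52 = 1.92308
sqrt(age_ratio) = 1.38675
SI = 23.7 * 1.38675 = 32.9 m

32.9


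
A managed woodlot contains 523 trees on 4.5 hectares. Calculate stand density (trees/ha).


Formula: Stand Density = N_trees / Area_ha
Density = 523 trees / 4.5 ha
Density = 116 trees/ha

116


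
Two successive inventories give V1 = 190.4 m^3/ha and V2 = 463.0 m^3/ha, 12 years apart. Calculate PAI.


Formula: PAI = (V_T2 - V_T1) / (T2 - T1)
Volume increment = 463.0 - 190.4 = 272.6 m^3/ha
PAI = 272.6 / 12 = 22.72 m^3/ha/year

22.72


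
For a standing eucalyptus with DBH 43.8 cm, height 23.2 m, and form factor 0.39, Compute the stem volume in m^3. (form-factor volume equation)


Formula: V = pi * (DBH/200)^2 * H * ff
Radius = DBH/200 = 43.8/200 = 0.219 m
Radius^2 = 0.219^2 = 0.047961 m^2
V = pi * 0.047961 * 23.2 * 0.39
V = 1.363 m^3

1.363


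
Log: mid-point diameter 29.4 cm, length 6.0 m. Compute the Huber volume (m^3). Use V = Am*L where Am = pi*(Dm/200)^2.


Huber: V = Am * L,  Am = pi*(Dm/200)^2
Am = pi*(29.4/200)^2 = 0.067887 m^2
V = 0.067887*6.0 = 0.4073 m^3

0.4073


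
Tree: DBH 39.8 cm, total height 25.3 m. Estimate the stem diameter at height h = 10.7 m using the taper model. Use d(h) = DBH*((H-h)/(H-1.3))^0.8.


Taper: d(h) = DBH * ((H - h) / (H - 1.3))^0.8
Numerator = H - h = 25.3 - 10.7 = 14.6 m
Denominator = H - 1.3 = 25.3 - 1.3 = 24.0 m
Ratio = 14.6 / 24.0 = 0.60833
d = 39.8 * 0.60833^0.8 = 26.7 cm

26.7


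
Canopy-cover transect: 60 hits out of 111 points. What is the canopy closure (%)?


Formula: Canopy closure = covered points / total points * 100
Closure = 60 / 111 * 100
Closure = 0.5405 * 100 = 54.1%

54.1


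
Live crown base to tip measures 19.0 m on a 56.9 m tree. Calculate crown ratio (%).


Formula: Crown Ratio = (Crown Length / Total Height) * 100
CR = (19.0 m / 56.9 m) * 100
CR = 0.3339 * 100 = 33.4%

33.4


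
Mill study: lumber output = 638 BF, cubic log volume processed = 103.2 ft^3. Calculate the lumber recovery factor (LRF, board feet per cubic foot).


Formula: LRF = Lumber Output (BF) / Log Input (ft^3)
LRF = 638 BF / 103.2 ft^3
LRF = 6.18 BF/ft^3

6.18


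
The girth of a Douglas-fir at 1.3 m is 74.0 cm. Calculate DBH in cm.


Formula: DBH = C / pi
DBH = 74.0 / pi
pi = 3.14159...
DBH = 23.6 cm

23.6


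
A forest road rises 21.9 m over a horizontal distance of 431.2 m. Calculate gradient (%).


Formula: Gradient = rise / run * 100
Gradient = 21.9 / 431.2 * 100 = 5.1%

5.1


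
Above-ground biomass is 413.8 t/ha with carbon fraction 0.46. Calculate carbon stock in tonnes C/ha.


Formula: Carbon Stock = Biomass * Carbon Fraction
C = 413.8 t/ha * 0.46
C = 190.3 t C/ha

190.3


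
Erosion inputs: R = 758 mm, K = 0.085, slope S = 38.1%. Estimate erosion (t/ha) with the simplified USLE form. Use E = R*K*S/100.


Formula: E = R * K * S / 100  (simplified USLE)
R * K = 758 * 0.085 = 64.43
E = 64.43 * 38.1 / 100 = 24.55 t/ha

24.55


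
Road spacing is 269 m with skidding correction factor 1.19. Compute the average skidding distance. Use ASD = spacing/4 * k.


Formula: ASD = (spacing / 4) * correction
Uncorrected distance = spacing / 4 = 269 / 4 = 67.25 m
ASD = 67.25 * 1.19 = 80 m

80


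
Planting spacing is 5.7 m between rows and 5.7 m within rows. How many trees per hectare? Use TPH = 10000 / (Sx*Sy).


Formula: TPH = 10000 m^2/ha / (spacing_x * spacing_y)
Area per tree = 5.7 m * 5.7 m = 32.49 m^2
TPH = 10000 / 32.49 = 308 trees/ha

308


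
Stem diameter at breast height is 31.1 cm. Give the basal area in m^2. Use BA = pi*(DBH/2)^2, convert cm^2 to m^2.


Formula: BA = pi * (DBH/2)^2 / 10000  (cm^2 to m^2)
Radius = DBH/2 = 31.1/2 = 15.55 cm
BA = pi * 15.55^2 / 10000
   = 759.645 cm^2 / 10000
   = 0.076 m^2

0.076


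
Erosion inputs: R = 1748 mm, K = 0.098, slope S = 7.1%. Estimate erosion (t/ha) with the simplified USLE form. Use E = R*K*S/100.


Formula: E = R * K * S / 100  (simplified USLE)
R * K = 1748 * 0.098 = 171.304
E = 171.304 * 7.1 / 100 = 12.16 t/ha

12.16


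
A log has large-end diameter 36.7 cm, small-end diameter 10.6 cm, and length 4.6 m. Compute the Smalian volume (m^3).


Smalian: V = (A1 + A2)/2 * L,  A = pi*(D/200)^2
A1 = pi*(36.7/200)^2 = 0.105784 m^2
A2 = pi*(10.6/200)^2 = 0.008825 m^2
V = (0.105784+0.008825)/2*4.6 = 0.2636 m^3

0.2636


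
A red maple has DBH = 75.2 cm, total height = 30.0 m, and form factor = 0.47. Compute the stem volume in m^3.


Formula: V = pi * (DBH/200)^2 * H * ff
Radius = DBH/200 = 75.2/200 = 0.376 m
Radius^2 = 0.376^2 = 0.141376 m^2
V = pi * 0.141376 * 30.0 * 0.47
V = 6.262 m^3

6.262


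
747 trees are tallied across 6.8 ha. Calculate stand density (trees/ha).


Formula: Stand Density = N_trees / Area_ha
Density = 747 trees / 6.8 ha
Density = 110 trees/ha

110


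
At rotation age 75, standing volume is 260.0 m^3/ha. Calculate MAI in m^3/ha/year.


Formula: MAI = Total Volume / Stand Age
MAI = 260.0 m^3/ha / 75 years
MAI = 3.47 m^3/ha/year

3.47


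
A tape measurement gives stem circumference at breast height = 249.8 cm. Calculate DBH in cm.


Formula: DBH = C / pi
DBH = 249.8 / pi
pi = 3.14159...
DBH = 79.5 cm

79.5


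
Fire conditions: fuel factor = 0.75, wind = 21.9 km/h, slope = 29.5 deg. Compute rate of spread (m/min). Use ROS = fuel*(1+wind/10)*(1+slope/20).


Formula: ROS = fuel * (1 + wind/10) * (1 + slope/20)
Wind factor = 1 + 21.9/10 = 3.19
Slope factor = 1 + 29.5/20 = 2.475
ROS = 0.75 * 3.19 * 2.475 = 5.92 m/min

5.92


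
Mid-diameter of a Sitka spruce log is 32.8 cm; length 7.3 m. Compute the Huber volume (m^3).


Huber: V = Am * L,  Am = pi*(Dm/200)^2
Am = pi*(32.8/200)^2 = 0.084496 m^2
V = 0.084496*7.3 = 0.6168 m^3

0.6168


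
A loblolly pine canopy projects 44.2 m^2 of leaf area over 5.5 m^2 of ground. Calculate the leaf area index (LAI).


Formula: LAI = total leaf area / ground area  (dimensionless)
LAI = 44.2 m^2 / 5.5 m^2
LAI = 8.04

8.04


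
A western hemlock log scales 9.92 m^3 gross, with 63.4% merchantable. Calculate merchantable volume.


Formula: MV = V_total * (merchantable_pct / 100)
Merchantable fraction = 63.4% / 100 = 0.634
MV = 9.92 m^3 * 0.634 = 6.289 m^3

6.289


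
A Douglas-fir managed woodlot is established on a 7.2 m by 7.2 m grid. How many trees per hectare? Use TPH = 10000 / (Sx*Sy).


Formula: TPH = 10000 m^2/ha / (spacing_x * spacing_y)
Area per tree = 7.2 m * 7.2 m = 51.84 m^2
TPH = 10000 / 51.84 = 193 trees/ha

193


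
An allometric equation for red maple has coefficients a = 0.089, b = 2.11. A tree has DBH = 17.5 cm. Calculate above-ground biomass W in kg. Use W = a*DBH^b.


Formula: W = a * DBH^b  (allometric power law)
DBH^b = 17.5^2.11 = 419.5757
W = 0.089 * 419.5757 = 37.3 kg

37.3


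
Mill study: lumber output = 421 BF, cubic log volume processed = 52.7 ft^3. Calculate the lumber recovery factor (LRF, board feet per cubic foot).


Formula: LRF = Lumber Output (BF) / Log Input (ft^3)
LRF = 421 BF / 52.7 ft^3
LRF = 7.99 BF/ft^3

7.99


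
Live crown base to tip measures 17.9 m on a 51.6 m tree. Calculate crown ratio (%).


Formula: Crown Ratio = (Crown Length / Total Height) * 100
CR = (17.9 m / 51.6 m) * 100
CR = 0.3469 * 100 = 34.7%

34.7


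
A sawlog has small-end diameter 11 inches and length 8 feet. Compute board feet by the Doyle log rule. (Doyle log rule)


Doyle: BF = (D - 4)^2 * L / 16
Adjusted diameter = 11 - 4 = 7 in
(D-4)^2 = 7^2 = 49
BF = 49 * 8 / 16 = 25 BF

25


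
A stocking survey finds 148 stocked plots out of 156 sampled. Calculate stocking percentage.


Formula: Stocking % = stocked plots / total plots * 100
Stocking = 148 / 156 * 100
Stocking = 0.9487 * 100 = 94.9%

94.9


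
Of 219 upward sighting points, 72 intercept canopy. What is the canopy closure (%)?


Formula: Canopy closure = covered points / total points * 100
Closure = 72 / 219 * 100
Closure = 0.3288 * 100 = 32.9%

32.9


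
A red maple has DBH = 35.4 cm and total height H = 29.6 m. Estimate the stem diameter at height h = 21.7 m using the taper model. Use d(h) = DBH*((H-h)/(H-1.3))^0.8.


Taper: d(h) = DBH * ((H - h) / (H - 1.3))^0.8
Numerator = H - h = 29.6 - 21.7 = 7.9 m
Denominator = H - 1.3 = 29.6 - 1.3 = 28.3 m
Ratio = 7.9 / 28.3 = 0.27915
d = 35.4 * 0.27915^0.8 = 12.8 cm

12.8


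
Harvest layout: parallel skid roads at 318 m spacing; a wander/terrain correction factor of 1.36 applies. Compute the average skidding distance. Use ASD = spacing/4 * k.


Formula: ASD = (spacing / 4) * correction
Uncorrected distance = spacing / 4 = 318 / 4 = 79.5 m
ASD = 79.5 * 1.36 = 108 m

108


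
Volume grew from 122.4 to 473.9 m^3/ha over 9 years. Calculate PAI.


Formula: PAI = (V_T2 - V_T1) / (T2 - T1)
Volume increment = 473.9 - 122.4 = 351.5 m^3/ha
PAI = 351.5 / 9 = 39.06 m^3/ha/year

39.06


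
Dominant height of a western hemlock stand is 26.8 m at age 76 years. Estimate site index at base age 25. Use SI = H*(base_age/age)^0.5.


Formula: SI = H_dom * (base_age / age)^0.5
Age ratio = 25 / 76 = 0.32895
sqrt(age_ratio) = 0.57354
SI = 26.8 * 0.57354 = 15.4 m

15.4


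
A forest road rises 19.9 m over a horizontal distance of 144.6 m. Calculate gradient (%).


Formula: Gradient = rise / run * 100
Gradient = 19.9 / 144.6 * 100 = 13.8%

13.8


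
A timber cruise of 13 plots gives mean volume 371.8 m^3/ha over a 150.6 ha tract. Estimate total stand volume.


Formula: Total Volume = Mean Volume per ha * Total Area
Total Volume = 371.8 m^3/ha * 150.6 ha
Total Volume = 55993 m^3

55993


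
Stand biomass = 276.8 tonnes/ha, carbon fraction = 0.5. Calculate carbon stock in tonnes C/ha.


Formula: Carbon Stock = Biomass * Carbon Fraction
C = 276.8 t/ha * 0.5
C = 138.4 t C/ha

138.4


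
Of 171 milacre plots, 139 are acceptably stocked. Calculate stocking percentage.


Formula: Stocking % = stocked plots / total plots * 100
Stocking = 139 / 171 * 100
Stocking = 0.8129 * 100 = 81.3%

81.3


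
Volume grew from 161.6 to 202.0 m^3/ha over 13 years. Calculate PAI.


Formula: PAI = (V_T2 - V_T1) / (T2 - T1)
Volume increment = 202.0 - 161.6 = 40.4 m^3/ha
PAI = 40.4 / 13 = 3.11 m^3/ha/year

3.11


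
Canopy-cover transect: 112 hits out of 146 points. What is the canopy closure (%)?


Formula: Canopy closure = covered points / total points * 100
Closure = 112 / 146 * 100
Closure = 0.7671 * 100 = 76.7%

76.7


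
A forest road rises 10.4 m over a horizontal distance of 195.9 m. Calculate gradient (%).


Formula: Gradient = rise / run * 100
Gradient = 10.4 / 195.9 * 100 = 5.3%

5.3


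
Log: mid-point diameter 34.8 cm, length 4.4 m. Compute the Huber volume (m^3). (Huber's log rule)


Huber: V = Am * L,  Am = pi*(Dm/200)^2
Am = pi*(34.8/200)^2 = 0.095115 m^2
V = 0.095115*4.4 = 0.4185 m^3

0.4185


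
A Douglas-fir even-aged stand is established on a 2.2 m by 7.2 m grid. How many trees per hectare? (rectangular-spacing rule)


Formula: TPH = 10000 m^2/ha / (spacing_x * spacing_y)
Area per tree = 2.2 m * 7.2 m = 15.84 m^2
TPH = 10000 / 15.84 = 631 trees/ha

631


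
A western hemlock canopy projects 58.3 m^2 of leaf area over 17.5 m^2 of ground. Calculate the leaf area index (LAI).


Formula: LAI = total leaf area / ground area  (dimensionless)
LAI = 58.3 m^2 / 17.5 m^2
LAI = 3.33

3.33


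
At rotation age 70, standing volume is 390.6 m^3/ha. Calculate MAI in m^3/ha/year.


Formula: MAI = Total Volume / Stand Age
MAI = 390.6 m^3/ha / 70 years
MAI = 5.58 m^3/ha/year

5.58


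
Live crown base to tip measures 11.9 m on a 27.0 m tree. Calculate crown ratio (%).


Formula: Crown Ratio = (Crown Length / Total Height) * 100
CR = (11.9 m / 27.0 m) * 100
CR = 0.4407 * 100 = 44.1%

44.1


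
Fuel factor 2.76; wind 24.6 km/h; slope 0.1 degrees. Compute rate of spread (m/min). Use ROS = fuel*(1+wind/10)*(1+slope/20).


Formula: ROS = fuel * (1 + wind/10) * (1 + slope/20)
Wind factor = 1 + 24.6/10 = 3.46
Slope factor = 1 + 0.1/20 = 1.005
ROS = 2.76 * 3.46 * 1.005 = 9.6 m/min

9.6


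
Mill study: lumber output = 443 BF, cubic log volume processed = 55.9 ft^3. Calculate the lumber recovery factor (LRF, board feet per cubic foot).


Formula: LRF = Lumber Output (BF) / Log Input (ft^3)
LRF = 443 BF / 55.9 ft^3
LRF = 7.92 BF/ft^3

7.92


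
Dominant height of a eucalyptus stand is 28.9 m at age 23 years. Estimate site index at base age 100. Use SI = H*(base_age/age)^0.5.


Formula: SI = H_dom * (base_age / age)^0.5
Age ratio = 100 / 23 = 4.34783
sqrt(age_ratio) = 2.08514
SI = 28.9 * 2.08514 = 60.3 m

60.3


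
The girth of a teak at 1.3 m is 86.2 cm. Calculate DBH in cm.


Formula: DBH = C / pi
DBH = 86.2 / pi
pi = 3.14159...
DBH = 27.4 cm

27.4


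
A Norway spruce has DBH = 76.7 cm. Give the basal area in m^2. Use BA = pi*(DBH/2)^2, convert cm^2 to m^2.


Formula: BA = pi * (DBH/2)^2 / 10000  (cm^2 to m^2)
Radius = DBH/2 = 76.7/2 = 38.35 cm
BA = pi * 38.35^2 / 10000
   = 4620.411 cm^2 / 10000
   = 0.462 m^2

0.462


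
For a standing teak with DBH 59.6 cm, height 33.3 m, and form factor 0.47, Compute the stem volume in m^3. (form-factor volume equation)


Formula: V = pi * (DBH/200)^2 * H * ff
Radius = DBH/200 = 59.6/200 = 0.298 m
Radius^2 = 0.298^2 = 0.088804 m^2
V = pi * 0.088804 * 33.3 * 0.47
V = 4.366 m^3

4.366


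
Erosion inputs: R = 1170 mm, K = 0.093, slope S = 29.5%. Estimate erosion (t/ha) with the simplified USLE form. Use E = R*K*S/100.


Formula: E = R * K * S / 100  (simplified USLE)
R * K = 1170 * 0.093 = 108.81
E = 108.81 * 29.5 / 100 = 32.1 t/ha

32.1


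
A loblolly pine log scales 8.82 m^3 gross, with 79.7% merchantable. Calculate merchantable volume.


Formula: MV = V_total * (merchantable_pct / 100)
Merchantable fraction = 79.7% / 100 = 0.797
MV = 8.82 m^3 * 0.797 = 7.03 m^3

7.03


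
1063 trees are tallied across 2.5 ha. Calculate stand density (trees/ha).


Formula: Stand Density = N_trees / Area_ha
Density = 1063 trees / 2.5 ha
Density = 425 trees/ha

425


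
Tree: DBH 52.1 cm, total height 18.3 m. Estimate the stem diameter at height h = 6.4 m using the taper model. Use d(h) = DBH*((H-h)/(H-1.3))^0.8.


Taper: d(h) = DBH * ((H - h) / (H - 1.3))^0.8
Numerator = H - h = 18.3 - 6.4 = 11.9 m
Denominator = H - 1.3 = 18.3 - 1.3 = 17.0 m
Ratio = 11.9 / 17.0 = 0.7
d = 52.1 * 0.7^0.8 = 39.2 cm

39.2


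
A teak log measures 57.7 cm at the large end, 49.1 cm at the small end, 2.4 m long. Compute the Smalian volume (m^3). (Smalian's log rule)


Smalian: V = (A1 + A2)/2 * L,  A = pi*(D/200)^2
A1 = pi*(57.7/200)^2 = 0.261482 m^2
A2 = pi*(49.1/200)^2 = 0.189345 m^2
V = (0.261482+0.189345)/2*2.4 = 0.541 m^3

0.541


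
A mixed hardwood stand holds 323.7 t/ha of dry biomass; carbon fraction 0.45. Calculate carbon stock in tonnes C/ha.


Formula: Carbon Stock = Biomass * Carbon Fraction
C = 323.7 t/ha * 0.45
C = 145.7 t C/ha

145.7


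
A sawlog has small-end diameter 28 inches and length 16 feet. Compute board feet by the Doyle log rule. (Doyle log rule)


Doyle: BF = (D - 4)^2 * L / 16
Adjusted diameter = 28 - 4 = 24 in
(D-4)^2 = 24^2 = 576
BF = 576 * 16 / 16 = 576 BF

576


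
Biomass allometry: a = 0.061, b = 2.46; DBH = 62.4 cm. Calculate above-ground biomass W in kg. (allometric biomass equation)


Formula: W = a * DBH^b  (allometric power law)
DBH^b = 62.4^2.46 = 26070.7839
W = 0.061 * 26070.7839 = 1590.3 kg

1590.3


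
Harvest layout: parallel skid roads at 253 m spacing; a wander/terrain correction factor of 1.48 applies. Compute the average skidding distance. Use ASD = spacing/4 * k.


Formula: ASD = (spacing / 4) * correction
Uncorrected distance = spacing / 4 = 253 / 4 = 63.25 m
ASD = 63.25 * 1.48 = 94 m

94


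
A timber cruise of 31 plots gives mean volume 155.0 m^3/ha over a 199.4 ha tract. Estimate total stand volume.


Formula: Total Volume = Mean Volume per ha * Total Area
Total Volume = 155.0 m^3/ha * 199.4 ha
Total Volume = 30907 m^3

30907


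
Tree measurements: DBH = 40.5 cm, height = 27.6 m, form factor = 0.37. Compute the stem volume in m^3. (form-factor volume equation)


Formula: V = pi * (DBH/200)^2 * H * ff
Radius = DBH/200 = 40.5/200 = 0.2025 m
Radius^2 = 0.2025^2 = 0.04100625 m^2
V = pi * 0.04100625 * 27.6 * 0.37
V = 1.316 m^3

1.316


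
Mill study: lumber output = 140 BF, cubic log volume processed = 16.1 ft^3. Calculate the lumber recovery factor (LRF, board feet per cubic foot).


Formula: LRF = Lumber Output (BF) / Log Input (ft^3)
LRF = 140 BF / 16.1 ft^3
LRF = 8.7 BF/ft^3

8.7


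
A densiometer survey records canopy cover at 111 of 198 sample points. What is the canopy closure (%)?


Formula: Canopy closure = covered points / total points * 100
Closure = 111 / 198 * 100
Closure = 0.5606 * 100 = 56.1%

56.1


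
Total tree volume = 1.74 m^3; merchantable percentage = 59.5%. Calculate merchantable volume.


Formula: MV = V_total * (merchantable_pct / 100)
Merchantable fraction = 59.5% / 100 = 0.595
MV = 1.74 m^3 * 0.595 = 1.035 m^3

1.035


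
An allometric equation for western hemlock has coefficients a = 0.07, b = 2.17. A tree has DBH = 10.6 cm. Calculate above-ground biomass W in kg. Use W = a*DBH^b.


Formula: W = a * DBH^b  (allometric power law)
DBH^b = 10.6^2.17 = 167.8471
W = 0.07 * 167.8471 = 11.7 kg

11.7


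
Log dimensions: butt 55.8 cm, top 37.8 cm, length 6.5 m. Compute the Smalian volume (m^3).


Smalian: V = (A1 + A2)/2 * L,  A = pi*(D/200)^2
A1 = pi*(55.8/200)^2 = 0.244545 m^2
A2 = pi*(37.8/200)^2 = 0.112221 m^2
V = (0.244545+0.112221)/2*6.5 = 1.1595 m^3

1.1595


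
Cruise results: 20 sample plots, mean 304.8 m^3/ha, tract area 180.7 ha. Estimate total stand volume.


Formula: Total Volume = Mean Volume per ha * Total Area
Total Volume = 304.8 m^3/ha * 180.7 ha
Total Volume = 55077 m^3

55077


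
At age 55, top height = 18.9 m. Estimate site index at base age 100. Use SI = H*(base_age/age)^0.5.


Formula: SI = H_dom * (base_age / age)^0.5
Age ratio = 100 / 55 = 1.81818
sqrt(age_ratio) = 1.3484
SI = 18.9 * 1.3484 = 25.5 m

25.5


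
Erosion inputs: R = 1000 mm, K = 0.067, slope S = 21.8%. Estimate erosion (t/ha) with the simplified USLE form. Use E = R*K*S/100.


Formula: E = R * K * S / 100  (simplified USLE)
R * K = 1000 * 0.067 = 67.0
E = 67.0 * 21.8 / 100 = 14.61 t/ha

14.61


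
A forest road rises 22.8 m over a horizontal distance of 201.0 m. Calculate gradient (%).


Formula: Gradient = rise / run * 100
Gradient = 22.8 / 201.0 * 100 = 11.3%

11.3


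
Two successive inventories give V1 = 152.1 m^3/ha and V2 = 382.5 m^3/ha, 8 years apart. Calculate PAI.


Formula: PAI = (V_T2 - V_T1) / (T2 - T1)
Volume increment = 382.5 - 152.1 = 230.4 m^3/ha
PAI = 230.4 / 8 = 28.8 m^3/ha/year

28.8


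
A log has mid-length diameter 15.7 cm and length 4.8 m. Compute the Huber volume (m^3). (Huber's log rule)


Huber: V = Am * L,  Am = pi*(Dm/200)^2
Am = pi*(15.7/200)^2 = 0.019359 m^2
V = 0.019359*4.8 = 0.0929 m^3

0.0929


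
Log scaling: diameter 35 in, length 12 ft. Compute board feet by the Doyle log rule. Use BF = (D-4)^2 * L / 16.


Doyle: BF = (D - 4)^2 * L / 16
Adjusted diameter = 35 - 4 = 31 in
(D-4)^2 = 31^2 = 961
BF = 961 * 12 / 16 = 721 BF

721


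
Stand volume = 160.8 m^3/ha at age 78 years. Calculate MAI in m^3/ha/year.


Formula: MAI = Total Volume / Stand Age
MAI = 160.8 m^3/ha / 78 years
MAI = 2.06 m^3/ha/year

2.06


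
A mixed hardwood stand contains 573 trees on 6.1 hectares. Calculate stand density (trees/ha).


Formula: Stand Density = N_trees / Area_ha
Density = 573 trees / 6.1 ha
Density = 94 trees/ha

94


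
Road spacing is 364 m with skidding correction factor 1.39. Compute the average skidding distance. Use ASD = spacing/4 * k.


Formula: ASD = (spacing / 4) * correction
Uncorrected distance = spacing / 4 = 364 / 4 = 91 m
ASD = 91 * 1.39 = 126 m

126


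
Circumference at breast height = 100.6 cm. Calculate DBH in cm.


Formula: DBH = C / pi
DBH = 100.6 / pi
pi = 3.14159...
DBH = 32.0 cm

32.0


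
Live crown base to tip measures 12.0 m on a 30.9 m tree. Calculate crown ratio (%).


Formula: Crown Ratio = (Crown Length / Total Height) * 100
CR = (12.0 m / 30.9 m) * 100
CR = 0.3883 * 100 = 38.8%

38.8


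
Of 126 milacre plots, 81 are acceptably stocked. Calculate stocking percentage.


Formula: Stocking % = stocked plots / total plots * 100
Stocking = 81 / 126 * 100
Stocking = 0.6429 * 100 = 64.3%

64.3


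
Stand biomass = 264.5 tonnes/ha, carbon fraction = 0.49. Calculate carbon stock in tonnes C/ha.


Formula: Carbon Stock = Biomass * Carbon Fraction
C = 264.5 t/ha * 0.49
C = 129.6 t C/ha

129.6


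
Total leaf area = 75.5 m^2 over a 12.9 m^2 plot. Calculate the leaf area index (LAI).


Formula: LAI = total leaf area / ground area  (dimensionless)
LAI = 75.5 m^2 / 12.9 m^2
LAI = 5.85

5.85


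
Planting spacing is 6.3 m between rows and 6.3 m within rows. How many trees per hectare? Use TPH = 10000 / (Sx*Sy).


Formula: TPH = 10000 m^2/ha / (spacing_x * spacing_y)
Area per tree = 6.3 m * 6.3 m = 39.69 m^2
TPH = 10000 / 39.69 = 252 trees/ha

252


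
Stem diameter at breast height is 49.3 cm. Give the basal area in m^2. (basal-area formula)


Formula: BA = pi * (DBH/2)^2 / 10000  (cm^2 to m^2)
Radius = DBH/2 = 49.3/2 = 24.65 cm
BA = pi * 24.65^2 / 10000
   = 1908.9024 cm^2 / 10000
   = 0.1909 m^2

0.1909


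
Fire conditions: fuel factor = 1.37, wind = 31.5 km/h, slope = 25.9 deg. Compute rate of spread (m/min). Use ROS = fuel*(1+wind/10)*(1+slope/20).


Formula: ROS = fuel * (1 + wind/10) * (1 + slope/20)
Wind factor = 1 + 31.5/10 = 4.15
Slope factor = 1 + 25.9/20 = 2.295
ROS = 1.37 * 4.15 * 2.295 = 13.05 m/min

13.05


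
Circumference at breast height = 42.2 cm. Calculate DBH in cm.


Formula: DBH = C / pi
DBH = 42.2 / pi
pi = 3.14159...
DBH = 13.4 cm

13.4


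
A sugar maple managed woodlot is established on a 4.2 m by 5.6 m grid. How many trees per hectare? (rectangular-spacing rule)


Formula: TPH = 10000 m^2/ha / (spacing_x * spacing_y)
Area per tree = 4.2 m * 5.6 m = 23.52 m^2
TPH = 10000 / 23.52 = 425 trees/ha

425


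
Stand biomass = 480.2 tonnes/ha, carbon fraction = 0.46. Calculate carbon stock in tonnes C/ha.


Formula: Carbon Stock = Biomass * Carbon Fraction
C = 480.2 t/ha * 0.46
C = 220.9 t C/ha

220.9


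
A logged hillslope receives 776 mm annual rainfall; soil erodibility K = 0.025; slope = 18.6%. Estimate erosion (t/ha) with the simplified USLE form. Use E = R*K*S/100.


Formula: E = R * K * S / 100  (simplified USLE)
R * K = 776 * 0.025 = 19.4
E = 19.4 * 18.6 / 100 = 3.61 t/ha

3.61


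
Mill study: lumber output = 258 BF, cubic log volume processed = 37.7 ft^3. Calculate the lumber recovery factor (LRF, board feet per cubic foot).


Formula: LRF = Lumber Output (BF) / Log Input (ft^3)
LRF = 258 BF / 37.7 ft^3
LRF = 6.84 BF/ft^3

6.84


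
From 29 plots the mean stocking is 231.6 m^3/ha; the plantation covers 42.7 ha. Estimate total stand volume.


Formula: Total Volume = Mean Volume per ha * Total Area
Total Volume = 231.6 m^3/ha * 42.7 ha
Total Volume = 9889 m^3

9889


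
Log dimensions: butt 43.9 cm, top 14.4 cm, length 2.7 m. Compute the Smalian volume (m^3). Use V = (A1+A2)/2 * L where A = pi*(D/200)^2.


Smalian: V = (A1 + A2)/2 * L,  A = pi*(D/200)^2
A1 = pi*(43.9/200)^2 = 0.151363 m^2
A2 = pi*(14.4/200)^2 = 0.016286 m^2
V = (0.151363+0.016286)/2*2.7 = 0.2263 m^3

0.2263


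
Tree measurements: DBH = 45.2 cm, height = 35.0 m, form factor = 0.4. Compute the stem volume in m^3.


Formula: V = pi * (DBH/200)^2 * H * ff
Radius = DBH/200 = 45.2/200 = 0.226 m
Radius^2 = 0.226^2 = 0.051076 m^2
V = pi * 0.051076 * 35.0 * 0.4
V = 2.246 m^3

2.246


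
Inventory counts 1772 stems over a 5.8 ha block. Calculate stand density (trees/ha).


Formula: Stand Density = N_trees / Area_ha
Density = 1772 trees / 5.8 ha
Density = 306 trees/ha

306


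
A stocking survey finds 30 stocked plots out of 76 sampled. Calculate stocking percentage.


Formula: Stocking % = stocked plots / total plots * 100
Stocking = 30 / 76 * 100
Stocking = 0.3947 * 100 = 39.5%

39.5


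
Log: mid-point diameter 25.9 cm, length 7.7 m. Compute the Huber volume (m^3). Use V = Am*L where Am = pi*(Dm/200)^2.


Huber: V = Am * L,  Am = pi*(Dm/200)^2
Am = pi*(25.9/200)^2 = 0.052685 m^2
V = 0.052685*7.7 = 0.4057 m^3

0.4057


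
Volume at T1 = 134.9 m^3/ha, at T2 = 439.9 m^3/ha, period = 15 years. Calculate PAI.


Formula: PAI = (V_T2 - V_T1) / (T2 - T1)
Volume increment = 439.9 - 134.9 = 305.0 m^3/ha
PAI = 305.0 / 15 = 20.33 m^3/ha/year

20.33


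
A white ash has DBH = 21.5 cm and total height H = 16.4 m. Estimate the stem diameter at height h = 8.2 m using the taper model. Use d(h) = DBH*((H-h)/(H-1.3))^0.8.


Taper: d(h) = DBH * ((H - h) / (H - 1.3))^0.8
Numerator = H - h = 16.4 - 8.2 = 8.2 m
Denominator = H - 1.3 = 16.4 - 1.3 = 15.1 m
Ratio = 8.2 / 15.1 = 0.54305
d = 21.5 * 0.54305^0.8 = 13.2 cm

13.2


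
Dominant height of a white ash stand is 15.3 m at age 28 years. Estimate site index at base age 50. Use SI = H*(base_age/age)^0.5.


Formula: SI = H_dom * (base_age / age)^0.5
Age ratio = 50 / 28 = 1.78571
sqrt(age_ratio) = 1.33631
SI = 15.3 * 1.33631 = 20.4 m

20.4


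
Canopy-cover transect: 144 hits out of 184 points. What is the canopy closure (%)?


Formula: Canopy closure = covered points / total points * 100
Closure = 144 / 184 * 100
Closure = 0.7826 * 100 = 78.3%

78.3


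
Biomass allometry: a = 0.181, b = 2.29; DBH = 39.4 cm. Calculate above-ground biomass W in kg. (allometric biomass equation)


Formula: W = a * DBH^b  (allometric power law)
DBH^b = 39.4^2.29 = 4504.9124
W = 0.181 * 4504.9124 = 815.4 kg

815.4


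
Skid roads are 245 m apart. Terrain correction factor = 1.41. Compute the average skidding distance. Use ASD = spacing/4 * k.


Formula: ASD = (spacing / 4) * correction
Uncorrected distance = spacing / 4 = 245 / 4 = 61.25 m
ASD = 61.25 * 1.41 = 86 m

86


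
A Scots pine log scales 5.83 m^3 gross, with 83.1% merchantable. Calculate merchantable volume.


Formula: MV = V_total * (merchantable_pct / 100)
Merchantable fraction = 83.1% / 100 = 0.831
MV = 5.83 m^3 * 0.831 = 4.845 m^3

4.845


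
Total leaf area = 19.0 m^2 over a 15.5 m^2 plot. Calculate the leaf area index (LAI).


Formula: LAI = total leaf area / ground area  (dimensionless)
LAI = 19.0 m^2 / 15.5 m^2
LAI = 1.23

1.23


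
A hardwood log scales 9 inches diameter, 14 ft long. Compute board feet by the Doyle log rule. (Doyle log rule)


Doyle: BF = (D - 4)^2 * L / 16
Adjusted diameter = 9 - 4 = 5 in
(D-4)^2 = 5^2 = 25
BF = 25 * 14 / 16 = 22 BF

22


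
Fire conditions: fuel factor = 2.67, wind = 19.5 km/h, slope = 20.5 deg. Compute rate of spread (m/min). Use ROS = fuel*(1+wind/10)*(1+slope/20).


Formula: ROS = fuel * (1 + wind/10) * (1 + slope/20)
Wind factor = 1 + 19.5/10 = 2.95
Slope factor = 1 + 20.5/20 = 2.025
ROS = 2.67 * 2.95 * 2.025 = 15.95 m/min

15.95


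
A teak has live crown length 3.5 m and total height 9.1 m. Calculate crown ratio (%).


Formula: Crown Ratio = (Crown Length / Total Height) * 100
CR = (3.5 m / 9.1 m) * 100
CR = 0.3846 * 100 = 38.5%

38.5


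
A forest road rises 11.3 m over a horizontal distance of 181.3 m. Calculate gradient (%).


Formula: Gradient = rise / run * 100
Gradient = 11.3 / 181.3 * 100 = 6.2%

6.2


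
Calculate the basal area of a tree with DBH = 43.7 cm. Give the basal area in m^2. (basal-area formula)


Formula: BA = pi * (DBH/2)^2 / 10000  (cm^2 to m^2)
Radius = DBH/2 = 43.7/2 = 21.85 cm
BA = pi * 21.85^2 / 10000
   = 1499.867 cm^2 / 10000
   = 0.15 m^2

0.15


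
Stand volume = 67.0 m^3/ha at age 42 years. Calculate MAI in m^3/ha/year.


Formula: MAI = Total Volume / Stand Age
MAI = 67.0 m^3/ha / 42 years
MAI = 1.6 m^3/ha/year

1.6


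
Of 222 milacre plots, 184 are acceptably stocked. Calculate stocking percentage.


Formula: Stocking % = stocked plots / total plots * 100
Stocking = 184 / 222 * 100
Stocking = 0.8288 * 100 = 82.9%

82.9


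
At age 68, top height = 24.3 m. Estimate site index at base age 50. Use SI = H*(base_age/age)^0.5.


Formula: SI = H_dom * (base_age / age)^0.5
Age ratio = 50 / 68 = 0.73529
sqrt(age_ratio) = 0.85749
SI = 24.3 * 0.85749 = 20.8 m

20.8


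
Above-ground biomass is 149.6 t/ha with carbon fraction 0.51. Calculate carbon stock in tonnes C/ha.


Formula: Carbon Stock = Biomass * Carbon Fraction
C = 149.6 t/ha * 0.51
C = 76.3 t C/ha

76.3


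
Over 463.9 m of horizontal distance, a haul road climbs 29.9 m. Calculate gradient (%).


Formula: Gradient = rise / run * 100
Gradient = 29.9 / 463.9 * 100 = 6.4%

6.4


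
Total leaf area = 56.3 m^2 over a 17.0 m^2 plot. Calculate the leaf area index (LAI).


Formula: LAI = total leaf area / ground area  (dimensionless)
LAI = 56.3 m^2 / 17.0 m^2
LAI = 3.31

3.31


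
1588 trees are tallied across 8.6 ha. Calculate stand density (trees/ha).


Formula: Stand Density = N_trees / Area_ha
Density = 1588 trees / 8.6 ha
Density = 185 trees/ha

185


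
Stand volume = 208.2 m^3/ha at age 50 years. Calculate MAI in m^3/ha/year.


Formula: MAI = Total Volume / Stand Age
MAI = 208.2 m^3/ha / 50 years
MAI = 4.16 m^3/ha/year

4.16


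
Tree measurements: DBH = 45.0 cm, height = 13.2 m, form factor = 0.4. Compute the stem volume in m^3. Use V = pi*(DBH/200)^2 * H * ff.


Formula: V = pi * (DBH/200)^2 * H * ff
Radius = DBH/200 = 45.0/200 = 0.225 m
Radius^2 = 0.225^2 = 0.050625 m^2
V = pi * 0.050625 * 13.2 * 0.4
V = 0.84 m^3

0.84


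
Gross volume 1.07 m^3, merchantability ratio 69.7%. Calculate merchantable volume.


Formula: MV = V_total * (merchantable_pct / 100)
Merchantable fraction = 69.7% / 100 = 0.697
MV = 1.07 m^3 * 0.697 = 0.746 m^3

0.746


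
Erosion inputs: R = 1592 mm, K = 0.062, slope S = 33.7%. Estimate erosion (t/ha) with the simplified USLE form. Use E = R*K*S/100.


Formula: E = R * K * S / 100  (simplified USLE)
R * K = 1592 * 0.062 = 98.704
E = 98.704 * 33.7 / 100 = 33.26 t/ha

33.26


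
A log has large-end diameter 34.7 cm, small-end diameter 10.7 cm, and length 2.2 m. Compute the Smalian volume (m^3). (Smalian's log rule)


Smalian: V = (A1 + A2)/2 * L,  A = pi*(D/200)^2
A1 = pi*(34.7/200)^2 = 0.094569 m^2
A2 = pi*(10.7/200)^2 = 0.008992 m^2
V = (0.094569+0.008992)/2*2.2 = 0.1139 m^3

0.1139


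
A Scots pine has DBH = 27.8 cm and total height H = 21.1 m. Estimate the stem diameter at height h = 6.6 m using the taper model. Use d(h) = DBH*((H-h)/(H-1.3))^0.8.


Taper: d(h) = DBH * ((H - h) / (H - 1.3))^0.8
Numerator = H - h = 21.1 - 6.6 = 14.5 m
Denominator = H - 1.3 = 21.1 - 1.3 = 19.8 m
Ratio = 14.5 / 19.8 = 0.73232
d = 27.8 * 0.73232^0.8 = 21.7 cm

21.7


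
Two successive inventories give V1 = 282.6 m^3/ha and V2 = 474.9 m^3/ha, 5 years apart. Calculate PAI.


Formula: PAI = (V_T2 - V_T1) / (T2 - T1)
Volume increment = 474.9 - 282.6 = 192.3 m^3/ha
PAI = 192.3 / 5 = 38.46 m^3/ha/year

38.46


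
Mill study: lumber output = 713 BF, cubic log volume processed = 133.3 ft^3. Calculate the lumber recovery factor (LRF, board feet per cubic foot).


Formula: LRF = Lumber Output (BF) / Log Input (ft^3)
LRF = 713 BF / 133.3 ft^3
LRF = 5.35 BF/ft^3

5.35


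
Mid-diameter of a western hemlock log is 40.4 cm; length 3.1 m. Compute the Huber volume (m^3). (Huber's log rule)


Huber: V = Am * L,  Am = pi*(Dm/200)^2
Am = pi*(40.4/200)^2 = 0.12819 m^2
V = 0.12819*3.1 = 0.3974 m^3

0.3974


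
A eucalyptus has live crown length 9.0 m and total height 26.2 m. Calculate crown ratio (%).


Formula: Crown Ratio = (Crown Length / Total Height) * 100
CR = (9.0 m / 26.2 m) * 100
CR = 0.3435 * 100 = 34.4%

34.4


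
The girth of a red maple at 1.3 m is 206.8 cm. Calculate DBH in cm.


Formula: DBH = C / pi
DBH = 206.8 / pi
pi = 3.14159...
DBH = 65.8 cm

65.8


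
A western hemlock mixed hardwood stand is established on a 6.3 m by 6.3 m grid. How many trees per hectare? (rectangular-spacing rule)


Formula: TPH = 10000 m^2/ha / (spacing_x * spacing_y)
Area per tree = 6.3 m * 6.3 m = 39.69 m^2
TPH = 10000 / 39.69 = 252 trees/ha

252


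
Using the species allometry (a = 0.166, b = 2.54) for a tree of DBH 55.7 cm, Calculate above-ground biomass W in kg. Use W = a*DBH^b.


Formula: W = a * DBH^b  (allometric power law)
DBH^b = 55.7^2.54 = 27193.9438
W = 0.166 * 27193.9438 = 4514.2 kg

4514.2


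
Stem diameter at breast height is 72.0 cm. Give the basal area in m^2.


Formula: BA = pi * (DBH/2)^2 / 10000  (cm^2 to m^2)
Radius = DBH/2 = 72.0/2 = 36.0 cm
BA = pi * 36.0^2 / 10000
   = 4071.5041 cm^2 / 10000
   = 0.4072 m^2

0.4072


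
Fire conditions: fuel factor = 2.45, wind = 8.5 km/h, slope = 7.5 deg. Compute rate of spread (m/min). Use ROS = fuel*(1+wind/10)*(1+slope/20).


Formula: ROS = fuel * (1 + wind/10) * (1 + slope/20)
Wind factor = 1 + 8.5/10 = 1.85
Slope factor = 1 + 7.5/20 = 1.375
ROS = 2.45 * 1.85 * 1.375 = 6.23 m/min

6.23
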